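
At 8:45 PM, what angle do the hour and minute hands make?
Hour hand position: 8 x 30 + 45 x 0.5 = 262.5 degrees
Minute hand position: 45 x 6 = 270 degrees
Difference: |262.5 - 270| = 7.5 degrees
The angle between the hands is 7.5 degrees

Final answer: 7.5 degrees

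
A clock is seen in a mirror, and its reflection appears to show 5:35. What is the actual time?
Reflection across the vertical (12-6) axis maps a hand at angle A degrees to (360 - A) degrees, which sends a reading of T minutes past 12:00 to (720 - T) minutes past 12:00.
Mirror reads 5:35 = 335 minutes past 12:00.
Actual time: (720 - 335) mod 720 = 385 minutes = 6:25.

Final answer: 6:25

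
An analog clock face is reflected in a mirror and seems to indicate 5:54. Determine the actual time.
Reflection across the vertical (12-6) axis maps a hand at angle A degrees to (360 - A) degrees, which sends a reading of T minutes past 12:00 to (720 - T) minutes past 12:00.
Mirror reads 5:54 = 354 minutes past 12:00.
Actual time: (720 - 354) mod 720 = 366 minutes = 6:06.

Final answer: 6:06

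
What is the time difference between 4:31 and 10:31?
From 4:31 to 10:31:
(10 x 60 + 31) - (4 x 60 + 31) = 631 - 271 = 360 minutes
= 6 hours

Final answer: 6 hours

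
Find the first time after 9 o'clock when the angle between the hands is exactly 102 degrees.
At t minutes past 9:00, the hour hand is at 30 x 9 + 0.5t degrees and the minute hand is at 6t degrees.
The smaller angle between them is 102 degrees when |30H - 5.5t| = 102 or |30H - 5.5t| = 258.
With H = 9, solve 30 x 9 - 5.5t = +/- target for each target:
  t = (30 x 9 - 102) / 5.5 = 30.55
  t = (30 x 9 + 102) / 5.5 = 67.64 (outside (0, 60))
  t = (30 x 9 - 258) / 5.5 = 2.18
  t = (30 x 9 + 258) / 5.5 = 96 (outside (0, 60))
Valid solutions in (0, 60): {2.18, 30.55} minutes.
The first occurrence is t = 2.18 minutes.
The hands form a 102-degree angle at 2.18 minutes past 9:00.

Final answer: 2.18 minutes past 9:00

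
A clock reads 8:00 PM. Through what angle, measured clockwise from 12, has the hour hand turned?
The hour hand moves 30 degrees per hour and 0.5 degrees per minute.
At 8:00: (8) x 30 + 0 x 0.5 = 240 + 0 = 240 degrees

Final answer: 240 degrees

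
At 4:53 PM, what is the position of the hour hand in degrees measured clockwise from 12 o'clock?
The hour hand moves 30 degrees per hour and 0.5 degrees per minute.
At 4:53: (4) x 30 + 53 x 0.5 = 120 + 26.5 = 146.5 degrees

Final answer: 146.5 degrees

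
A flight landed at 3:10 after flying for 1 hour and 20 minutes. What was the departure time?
Starting time: 3:10 = 190 total minutes past 12:00
Subtracting: 1 hour and 20 minutes = 80 minutes
190 - 80 = 110 minutes
= 1 hour and 50 minutes past 12:00 = 1:50

Final answer: 1:50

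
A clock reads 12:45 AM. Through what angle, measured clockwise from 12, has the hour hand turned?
The hour hand moves 30 degrees per hour and 0.5 degrees per minute.
At 12:45: (0) x 30 + 45 x 0.5 = 0 + 22.5 = 22.5 degrees

Final answer: 22.5 degrees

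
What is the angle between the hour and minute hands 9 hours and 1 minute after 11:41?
First find the time 9 hours and 1 minute after 11:41.
Total minutes: 11 x 60 + 41 + 9 x 60 + 1 = 1242.
1242 mod 720 = 522 minutes = 8:42.
Now compute the angle at 8:42:
Hour hand: 8 x 30 + 42 x 0.5 = 261 degrees
Minute hand: 42 x 6 = 252 degrees
Difference: |261 - 252| = 9 degrees
The angle is 9 degrees

Final answer: 9 degrees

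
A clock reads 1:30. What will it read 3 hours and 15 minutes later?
Starting time: 1:30
Adding 15 minutes to 30 minutes: 30 + 15 = 45 minutes
Adding 3 hours: 1 + 3 = 4
Final time: 4:45

Final answer: 4:45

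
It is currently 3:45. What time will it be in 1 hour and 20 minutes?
Starting time: 3:45
Adding 20 minutes to 45 minutes: 45 + 20 = 65 minutes = 1 hour and 5 minutes
Adding 1 hour: 3 + 1 + 1 (carry) = 5
Final time: 5:05

Final answer: 5:05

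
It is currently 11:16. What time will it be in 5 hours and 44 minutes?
Starting time: 11:16
Adding 44 minutes to 16 minutes: 16 + 44 = 60 minutes = 1 hour
Adding 5 hours: 11 + 5 + 1 (carry) = 17 - 12 = 5
Final time: 5:00

Final answer: 5:00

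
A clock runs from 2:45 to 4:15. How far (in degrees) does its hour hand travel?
The hour hand moves 0.5 degrees per minute.
Time elapsed: 4:15 - 2:45 = 90 minutes
Angular displacement: 90 x 0.5 = 45 degrees

Final answer: 45 degrees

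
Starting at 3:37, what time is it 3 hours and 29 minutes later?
Starting time: 3:37
Adding 29 minutes to 37 minutes: 37 + 29 = 66 minutes = 1 hour and 6 minutes
Adding 3 hours: 3 + 3 + 1 (carry) = 7
Final time: 7:06

Final answer: 7:06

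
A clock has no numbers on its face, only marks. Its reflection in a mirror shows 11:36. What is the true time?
Reflection across the vertical (12-6) axis maps a hand at angle A degrees to (360 - A) degrees, which sends a reading of T minutes past 12:00 to (720 - T) minutes past 12:00.
Mirror reads 11:36 = 696 minutes past 12:00.
Actual time: (720 - 696) mod 720 = 24 minutes = 12:24.

Final answer: 12:24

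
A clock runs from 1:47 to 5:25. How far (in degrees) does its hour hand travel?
The hour hand moves 0.5 degrees per minute.
Time elapsed: 5:25 - 1:47 = 218 minutes
Angular displacement: 218 x 0.5 = 109 degrees

Final answer: 109 degrees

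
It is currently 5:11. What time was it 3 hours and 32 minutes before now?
Starting time: 5:11 = 311 total minutes past 12:00
Subtracting: 3 hours and 32 minutes = 212 minutes
311 - 212 = 99 minutes
= 1 hour and 39 minutes past 12:00 = 1:39

Final answer: 1:39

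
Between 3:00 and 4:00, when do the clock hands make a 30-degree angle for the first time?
At t minutes past 3:00, the hour hand is at 30 x 3 + 0.5t degrees and the minute hand is at 6t degrees.
The smaller angle between them is 30 degrees when |30H - 5.5t| = 30 or |30H - 5.5t| = 330.
With H = 3, solve 30 x 3 - 5.5t = +/- target for each target:
  t = (30 x 3 - 30) / 5.5 = 10.91
  t = (30 x 3 + 30) / 5.5 = 21.82
  t = (30 x 3 - 330) / 5.5 = -43.64 (outside (0, 60))
  t = (30 x 3 + 330) / 5.5 = 76.36 (outside (0, 60))
Valid solutions in (0, 60): {10.91, 21.82} minutes.
The first occurrence is t = 10.91 minutes.
The hands form a 30-degree angle at 10.91 minutes past 3:00.

Final answer: 10.91 minutes past 3:00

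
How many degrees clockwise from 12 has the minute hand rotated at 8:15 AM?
The minute hand moves 6 degrees per minute.
At 8:15: 15 x 6 = 90 degrees

Final answer: 90 degrees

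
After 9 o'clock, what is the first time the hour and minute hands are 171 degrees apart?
At t minutes past 9:00, the hour hand is at 30 x 9 + 0.5t degrees and the minute hand is at 6t degrees.
The smaller angle between them is 171 degrees when |30H - 5.5t| = 171 or |30H - 5.5t| = 189.
With H = 9, solve 30 x 9 - 5.5t = +/- target for each target:
  t = (30 x 9 - 171) / 5.5 = 18
  t = (30 x 9 + 171) / 5.5 = 80.18 (outside (0, 60))
  t = (30 x 9 - 189) / 5.5 = 14.73
  t = (30 x 9 + 189) / 5.5 = 83.45 (outside (0, 60))
Valid solutions in (0, 60): {14.73, 18} minutes.
The first occurrence is t = 14.73 minutes.
The hands form a 171-degree angle at 14.73 minutes past 9:00.

Final answer: 14.73 minutes past 9:00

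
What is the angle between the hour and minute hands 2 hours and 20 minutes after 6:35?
First find the time 2 hours and 20 minutes after 6:35.
Total minutes: 6 x 60 + 35 + 2 x 60 + 20 = 535.
535 mod 720 = 535 minutes = 8:55.
Now compute the angle at 8:55:
Hour hand: 8 x 30 + 55 x 0.5 = 267.5 degrees
Minute hand: 55 x 6 = 330 degrees
Difference: |267.5 - 330| = 62.5 degrees
The angle is 62.5 degrees

Final answer: 62.5 degrees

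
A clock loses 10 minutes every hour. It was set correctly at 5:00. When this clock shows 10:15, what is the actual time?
For every 60 true minutes, the faulty clock advances 50 minutes, so 1 faulty-clock minute corresponds to 60/50 true minutes.
From 5:00 to 10:15 on the faulty dial is 315 minutes.
True elapsed: 315 x 60/50 = 378 minutes = 6 hours and 18 minutes.
True time: 5:00 + 6 hours and 18 minutes = 11:18.

Final answer: 11:18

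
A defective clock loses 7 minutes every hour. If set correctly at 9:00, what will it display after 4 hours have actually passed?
For every 60 true minutes, the faulty clock advances 60 - 7 = 53 minutes.
True elapsed: 4 hours = 240 minutes.
Faulty clock advances: 240 x 53/60 = 212 minutes (drift: 28 minutes behind).
Shown time: 9:00 + 212 minutes = 12:32.

Final answer: 12:32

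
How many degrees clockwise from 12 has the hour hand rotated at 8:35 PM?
The hour hand moves 30 degrees per hour and 0.5 degrees per minute.
At 8:35: (8) x 30 + 35 x 0.5 = 240 + 17.5 = 257.5 degrees

Final answer: 257.5 degrees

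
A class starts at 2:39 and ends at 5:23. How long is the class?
From 2:39 to 5:23:
(5 x 60 + 23) - (2 x 60 + 39) = 323 - 159 = 164 minutes
= 2 hours and 44 minutes

Final answer: 2 hours and 44 minutes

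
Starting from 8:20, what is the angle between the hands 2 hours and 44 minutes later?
First find the time 2 hours and 44 minutes after 8:20.
Total minutes: 8 x 60 + 20 + 2 x 60 + 44 = 664.
664 mod 720 = 664 minutes = 11:04.
Now compute the angle at 11:04:
Hour hand: 11 x 30 + 4 x 0.5 = 332 degrees
Minute hand: 4 x 6 = 24 degrees
Difference: |332 - 24| = 308 degrees
Smaller angle: 360 - 308 = 52 degrees

Final answer: 52 degrees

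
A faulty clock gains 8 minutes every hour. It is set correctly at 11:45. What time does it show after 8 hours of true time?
For every 60 true minutes, the faulty clock advances 60 + 8 = 68 minutes.
True elapsed: 8 hours = 480 minutes.
Faulty clock advances: 480 x 68/60 = 544 minutes (drift: 64 minutes ahead).
Shown time: 11:45 + 544 minutes = 8:49.

Final answer: 8:49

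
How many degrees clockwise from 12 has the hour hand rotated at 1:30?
The hour hand moves 30 degrees per hour and 0.5 degrees per minute.
At 1:30: (1) x 30 + 30 x 0.5 = 30 + 15 = 45 degrees

Final answer: 45 degrees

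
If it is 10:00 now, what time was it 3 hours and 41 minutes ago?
Starting time: 10:00 = 600 total minutes past 12:00
Subtracting: 3 hours and 41 minutes = 221 minutes
600 - 221 = 379 minutes
= 6 hours and 19 minutes past 12:00 = 6:19

Final answer: 6:19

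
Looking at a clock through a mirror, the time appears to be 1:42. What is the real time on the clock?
Reflection across the vertical (12-6) axis maps a hand at angle A degrees to (360 - A) degrees, which sends a reading of T minutes past 12:00 to (720 - T) minutes past 12:00.
Mirror reads 1:42 = 102 minutes past 12:00.
Actual time: (720 - 102) mod 720 = 618 minutes = 10:18.

Final answer: 10:18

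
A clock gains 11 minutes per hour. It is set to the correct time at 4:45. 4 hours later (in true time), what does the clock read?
For every 60 true minutes, the faulty clock advances 60 + 11 = 71 minutes.
True elapsed: 4 hours = 240 minutes.
Faulty clock advances: 240 x 71/60 = 284 minutes (drift: 44 minutes ahead).
Shown time: 4:45 + 284 minutes = 9:29.

Final answer: 9:29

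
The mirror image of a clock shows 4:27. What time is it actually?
Reflection across the vertical (12-6) axis maps a hand at angle A degrees to (360 - A) degrees, which sends a reading of T minutes past 12:00 to (720 - T) minutes past 12:00.
Mirror reads 4:27 = 267 minutes past 12:00.
Actual time: (720 - 267) mod 720 = 453 minutes = 7:33.

Final answer: 7:33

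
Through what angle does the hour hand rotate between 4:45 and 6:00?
The hour hand moves 0.5 degrees per minute.
Time elapsed: 6:00 - 4:45 = 75 minutes
Angular displacement: 75 x 0.5 = 37.5 degrees

Final answer: 37.5 degrees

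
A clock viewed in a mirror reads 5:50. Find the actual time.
Reflection across the vertical (12-6) axis maps a hand at angle A degrees to (360 - A) degrees, which sends a reading of T minutes past 12:00 to (720 - T) minutes past 12:00.
Mirror reads 5:50 = 350 minutes past 12:00.
Actual time: (720 - 350) mod 720 = 370 minutes = 6:10.

Final answer: 6:10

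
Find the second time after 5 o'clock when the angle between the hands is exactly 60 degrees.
At t minutes past 5:00, the hour hand is at 30 x 5 + 0.5t degrees and the minute hand is at 6t degrees.
The smaller angle between them is 60 degrees when |30H - 5.5t| = 60 or |30H - 5.5t| = 300.
With H = 5, solve 30 x 5 - 5.5t = +/- target for each target:
  t = (30 x 5 - 60) / 5.5 = 16.36
  t = (30 x 5 + 60) / 5.5 = 38.18
  t = (30 x 5 - 300) / 5.5 = -27.27 (outside (0, 60))
  t = (30 x 5 + 300) / 5.5 = 81.82 (outside (0, 60))
Valid solutions in (0, 60): {16.36, 38.18} minutes.
The second occurrence is t = 38.18 minutes.
The hands form a 60-degree angle at 38.18 minutes past 5:00.

Final answer: 38.18 minutes past 5:00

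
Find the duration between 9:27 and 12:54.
From 9:27 to 12:54:
(12 x 60 + 54) - (9 x 60 + 27) = 774 - 567 = 207 minutes
= 3 hours and 27 minutes

Final answer: 3 hours and 27 minutes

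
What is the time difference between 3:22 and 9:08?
From 3:22 to 9:08:
(9 x 60 + 8) - (3 x 60 + 22) = 548 - 202 = 346 minutes
= 5 hours and 46 minutes

Final answer: 5 hours and 46 minutes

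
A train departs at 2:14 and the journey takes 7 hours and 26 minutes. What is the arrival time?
Starting time: 2:14
Adding 26 minutes to 14 minutes: 14 + 26 = 40 minutes
Adding 7 hours: 2 + 7 = 9
Final time: 9:40

Final answer: 9:40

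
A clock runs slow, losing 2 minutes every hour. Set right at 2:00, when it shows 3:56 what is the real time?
For every 60 true minutes, the faulty clock advances 58 minutes, so 1 faulty-clock minute corresponds to 60/58 true minutes.
From 2:00 to 3:56 on the faulty dial is 116 minutes.
True elapsed: 116 x 60/58 = 120 minutes = 2 hours.
True time: 2:00 + 2 hours = 4:00.

Final answer: 4:00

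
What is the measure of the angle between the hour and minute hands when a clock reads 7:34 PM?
Hour hand position: 7 x 30 + 34 x 0.5 = 227 degrees
Minute hand position: 34 x 6 = 204 degrees
Difference: |227 - 204| = 23 degrees
The angle between the hands is 23 degrees

Final answer: 23 degrees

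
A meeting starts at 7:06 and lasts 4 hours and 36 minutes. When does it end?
Starting time: 7:06
Adding 36 minutes to 6 minutes: 6 + 36 = 42 minutes
Adding 4 hours: 7 + 4 = 11
Final time: 11:42

Final answer: 11:42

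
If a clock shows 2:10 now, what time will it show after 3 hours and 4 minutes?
Starting time: 2:10
Adding 4 minutes to 10 minutes: 10 + 4 = 14 minutes
Adding 3 hours: 2 + 3 = 5
Final time: 5:14

Final answer: 5:14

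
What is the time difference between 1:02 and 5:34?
From 1:02 to 5:34:
(5 x 60 + 34) - (1 x 60 + 2) = 334 - 62 = 272 minutes
= 4 hours and 32 minutes

Final answer: 4 hours and 32 minutes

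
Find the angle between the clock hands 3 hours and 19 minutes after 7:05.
First find the time 3 hours and 19 minutes after 7:05.
Total minutes: 7 x 60 + 5 + 3 x 60 + 19 = 624.
624 mod 720 = 624 minutes = 10:24.
Now compute the angle at 10:24:
Hour hand: 10 x 30 + 24 x 0.5 = 312 degrees
Minute hand: 24 x 6 = 144 degrees
Difference: |312 - 144| = 168 degrees
The angle is 168 degrees

Final answer: 168 degrees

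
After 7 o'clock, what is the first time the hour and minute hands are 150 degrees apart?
At t minutes past 7:00, the hour hand is at 30 x 7 + 0.5t degrees and the minute hand is at 6t degrees.
The smaller angle between them is 150 degrees when |30H - 5.5t| = 150 or |30H - 5.5t| = 210.
With H = 7, solve 30 x 7 - 5.5t = +/- target for each target:
  t = (30 x 7 - 150) / 5.5 = 10.91
  t = (30 x 7 + 150) / 5.5 = 65.45 (outside (0, 60))
  t = (30 x 7 - 210) / 5.5 = 0 (outside (0, 60))
  t = (30 x 7 + 210) / 5.5 = 76.36 (outside (0, 60))
Valid solutions in (0, 60): {10.91} minutes.
The first occurrence is t = 10.91 minutes.
The hands form a 150-degree angle at 10.91 minutes past 7:00.

Final answer: 10.91 minutes past 7:00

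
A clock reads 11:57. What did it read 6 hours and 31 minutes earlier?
Starting time: 11:57 = 717 total minutes past 12:00
Subtracting: 6 hours and 31 minutes = 391 minutes
717 - 391 = 326 minutes
= 5 hours and 26 minutes past 12:00 = 5:26

Final answer: 5:26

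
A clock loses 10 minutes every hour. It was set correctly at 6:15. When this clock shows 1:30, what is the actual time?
For every 60 true minutes, the faulty clock advances 50 minutes, so 1 faulty-clock minute corresponds to 60/50 true minutes.
From 6:15 to 1:30 on the faulty dial is 435 minutes.
True elapsed: 435 x 60/50 = 522 minutes = 8 hours and 42 minutes.
True time: 6:15 + 8 hours and 42 minutes = 2:57.

Final answer: 2:57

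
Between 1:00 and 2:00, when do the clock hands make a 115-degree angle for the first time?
At t minutes past 1:00, the hour hand is at 30 x 1 + 0.5t degrees and the minute hand is at 6t degrees.
The smaller angle between them is 115 degrees when |30H - 5.5t| = 115 or |30H - 5.5t| = 245.
With H = 1, solve 30 x 1 - 5.5t = +/- target for each target:
  t = (30 x 1 - 115) / 5.5 = -15.45 (outside (0, 60))
  t = (30 x 1 + 115) / 5.5 = 26.36
  t = (30 x 1 - 245) / 5.5 = -39.09 (outside (0, 60))
  t = (30 x 1 + 245) / 5.5 = 50
Valid solutions in (0, 60): {26.36, 50} minutes.
The first occurrence is t = 26.36 minutes.
The hands form a 115-degree angle at 26.36 minutes past 1:00.

Final answer: 26.36 minutes past 1:00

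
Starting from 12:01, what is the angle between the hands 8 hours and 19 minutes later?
First find the time 8 hours and 19 minutes after 12:01.
Total minutes: 12 x 60 + 1 + 8 x 60 + 19 = 1220.
1220 mod 720 = 500 minutes = 8:20.
Now compute the angle at 8:20:
Hour hand: 8 x 30 + 20 x 0.5 = 250 degrees
Minute hand: 20 x 6 = 120 degrees
Difference: |250 - 120| = 130 degrees
The angle is 130 degrees

Final answer: 130 degrees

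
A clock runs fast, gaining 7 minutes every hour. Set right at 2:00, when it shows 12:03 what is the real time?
For every 60 true minutes, the faulty clock advances 67 minutes, so 1 faulty-clock minute corresponds to 60/67 true minutes.
From 2:00 to 12:03 on the faulty dial is 603 minutes.
True elapsed: 603 x 60/67 = 540 minutes = 9 hours.
True time: 2:00 + 9 hours = 11:00.

Final answer: 11:00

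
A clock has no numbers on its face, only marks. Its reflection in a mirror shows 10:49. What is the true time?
Reflection across the vertical (12-6) axis maps a hand at angle A degrees to (360 - A) degrees, which sends a reading of T minutes past 12:00 to (720 - T) minutes past 12:00.
Mirror reads 10:49 = 649 minutes past 12:00.
Actual time: (720 - 649) mod 720 = 71 minutes = 1:11.

Final answer: 1:11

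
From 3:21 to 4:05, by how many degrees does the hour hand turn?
The hour hand moves 0.5 degrees per minute.
Time elapsed: 4:05 - 3:21 = 44 minutes
Angular displacement: 44 x 0.5 = 22 degrees

Final answer: 22 degrees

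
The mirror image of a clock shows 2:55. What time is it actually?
Reflection across the vertical (12-6) axis maps a hand at angle A degrees to (360 - A) degrees, which sends a reading of T minutes past 12:00 to (720 - T) minutes past 12:00.
Mirror reads 2:55 = 175 minutes past 12:00.
Actual time: (720 - 175) mod 720 = 545 minutes = 9:05.

Final answer: 9:05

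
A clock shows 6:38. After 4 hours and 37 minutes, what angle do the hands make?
First find the time 4 hours and 37 minutes after 6:38.
Total minutes: 6 x 60 + 38 + 4 x 60 + 37 = 675.
675 mod 720 = 675 minutes = 11:15.
Now compute the angle at 11:15:
Hour hand: 11 x 30 + 15 x 0.5 = 337.5 degrees
Minute hand: 15 x 6 = 90 degrees
Difference: |337.5 - 90| = 247.5 degrees
Smaller angle: 360 - 247.5 = 112.5 degrees

Final answer: 112.5 degrees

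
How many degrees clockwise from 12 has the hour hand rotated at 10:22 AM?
The hour hand moves 30 degrees per hour and 0.5 degrees per minute.
At 10:22: (10) x 30 + 22 x 0.5 = 300 + 11 = 311 degrees

Final answer: 311 degrees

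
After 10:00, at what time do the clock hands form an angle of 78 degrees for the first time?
At t minutes past 10:00, the hour hand is at 30 x 10 + 0.5t degrees and the minute hand is at 6t degrees.
The smaller angle between them is 78 degrees when |30H - 5.5t| = 78 or |30H - 5.5t| = 282.
With H = 10, solve 30 x 10 - 5.5t = +/- target for each target:
  t = (30 x 10 - 78) / 5.5 = 40.36
  t = (30 x 10 + 78) / 5.5 = 68.73 (outside (0, 60))
  t = (30 x 10 - 282) / 5.5 = 3.27
  t = (30 x 10 + 282) / 5.5 = 105.82 (outside (0, 60))
Valid solutions in (0, 60): {3.27, 40.36} minutes.
The first occurrence is t = 3.27 minutes.
The hands form a 78-degree angle at 3.27 minutes past 10:00.

Final answer: 3.27 minutes past 10:00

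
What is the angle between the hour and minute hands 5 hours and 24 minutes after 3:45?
First find the time 5 hours and 24 minutes after 3:45.
Total minutes: 3 x 60 + 45 + 5 x 60 + 24 = 549.
549 mod 720 = 549 minutes = 9:09.
Now compute the angle at 9:09:
Hour hand: 9 x 30 + 9 x 0.5 = 274.5 degrees
Minute hand: 9 x 6 = 54 degrees
Difference: |274.5 - 54| = 220.5 degrees
Smaller angle: 360 - 220.5 = 139.5 degrees

Final answer: 139.5 degrees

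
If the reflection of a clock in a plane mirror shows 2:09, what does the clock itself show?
Reflection across the vertical (12-6) axis maps a hand at angle A degrees to (360 - A) degrees, which sends a reading of T minutes past 12:00 to (720 - T) minutes past 12:00.
Mirror reads 2:09 = 129 minutes past 12:00.
Actual time: (720 - 129) mod 720 = 591 minutes = 9:51.

Final answer: 9:51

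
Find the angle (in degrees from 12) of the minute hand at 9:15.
The minute hand moves 6 degrees per minute.
At 9:15: 15 x 6 = 90 degrees

Final answer: 90 degrees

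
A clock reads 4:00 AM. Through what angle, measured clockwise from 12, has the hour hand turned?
The hour hand moves 30 degrees per hour and 0.5 degrees per minute.
At 4:00: (4) x 30 + 0 x 0.5 = 120 + 0 = 120 degrees

Final answer: 120 degrees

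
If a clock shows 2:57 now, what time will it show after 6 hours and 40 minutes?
Starting time: 2:57
Adding 40 minutes to 57 minutes: 57 + 40 = 97 minutes = 1 hour and 37 minutes
Adding 6 hours: 2 + 6 + 1 (carry) = 9
Final time: 9:37

Final answer: 9:37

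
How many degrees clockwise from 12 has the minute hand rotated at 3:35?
The minute hand moves 6 degrees per minute.
At 3:35: 35 x 6 = 210 degrees

Final answer: 210 degrees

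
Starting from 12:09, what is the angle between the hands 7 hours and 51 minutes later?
First find the time 7 hours and 51 minutes after 12:09.
Total minutes: 12 x 60 + 9 + 7 x 60 + 51 = 1200.
1200 mod 720 = 480 minutes = 8:00.
Now compute the angle at 8:00:
Hour hand: 8 x 30 + 0 x 0.5 = 240 degrees
Minute hand: 0 x 6 = 0 degrees
Difference: |240 - 0| = 240 degrees
Smaller angle: 360 - 240 = 120 degrees

Final answer: 120 degrees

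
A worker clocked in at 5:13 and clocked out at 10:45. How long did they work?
From 5:13 to 10:45:
(10 x 60 + 45) - (5 x 60 + 13) = 645 - 313 = 332 minutes
= 5 hours and 32 minutes

Final answer: 5 hours and 32 minutes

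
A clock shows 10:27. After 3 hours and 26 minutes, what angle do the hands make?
First find the time 3 hours and 26 minutes after 10:27.
Total minutes: 10 x 60 + 27 + 3 x 60 + 26 = 833.
833 mod 720 = 113 minutes = 1:53.
Now compute the angle at 1:53:
Hour hand: 1 x 30 + 53 x 0.5 = 56.5 degrees
Minute hand: 53 x 6 = 318 degrees
Difference: |56.5 - 318| = 261.5 degrees
Smaller angle: 360 - 261.5 = 98.5 degrees

Final answer: 98.5 degrees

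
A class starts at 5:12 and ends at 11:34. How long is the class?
From 5:12 to 11:34:
(11 x 60 + 34) - (5 x 60 + 12) = 694 - 312 = 382 minutes
= 6 hours and 22 minutes

Final answer: 6 hours and 22 minutes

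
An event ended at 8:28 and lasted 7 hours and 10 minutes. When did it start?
Starting time: 8:28 = 508 total minutes past 12:00
Subtracting: 7 hours and 10 minutes = 430 minutes
508 - 430 = 78 minutes
= 1 hour and 18 minutes past 12:00 = 1:18

Final answer: 1:18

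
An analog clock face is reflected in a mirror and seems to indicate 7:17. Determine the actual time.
Reflection across the vertical (12-6) axis maps a hand at angle A degrees to (360 - A) degrees, which sends a reading of T minutes past 12:00 to (720 - T) minutes past 12:00.
Mirror reads 7:17 = 437 minutes past 12:00.
Actual time: (720 - 437) mod 720 = 283 minutes = 4:43.

Final answer: 4:43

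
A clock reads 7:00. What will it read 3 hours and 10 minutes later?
Starting time: 7:00
Adding 10 minutes to 0 minutes: 0 + 10 = 10 minutes
Adding 3 hours: 7 + 3 = 10
Final time: 10:10

Final answer: 10:10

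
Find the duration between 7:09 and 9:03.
From 7:09 to 9:03:
(9 x 60 + 3) - (7 x 60 + 9) = 543 - 429 = 114 minutes
= 1 hour and 54 minutes

Final answer: 1 hour and 54 minutes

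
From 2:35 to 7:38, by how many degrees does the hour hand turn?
The hour hand moves 0.5 degrees per minute.
Time elapsed: 7:38 - 2:35 = 303 minutes
Angular displacement: 303 x 0.5 = 151.5 degrees

Final answer: 151.5 degrees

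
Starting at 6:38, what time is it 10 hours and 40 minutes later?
Starting time: 6:38
Adding 40 minutes to 38 minutes: 38 + 40 = 78 minutes = 1 hour and 18 minutes
Adding 10 hours: 6 + 10 + 1 (carry) = 17 - 12 = 5
Final time: 5:18

Final answer: 5:18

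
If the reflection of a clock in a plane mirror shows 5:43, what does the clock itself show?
Reflection across the vertical (12-6) axis maps a hand at angle A degrees to (360 - A) degrees, which sends a reading of T minutes past 12:00 to (720 - T) minutes past 12:00.
Mirror reads 5:43 = 343 minutes past 12:00.
Actual time: (720 - 343) mod 720 = 377 minutes = 6:17.

Final answer: 6:17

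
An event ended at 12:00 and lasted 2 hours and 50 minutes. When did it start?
Starting time: 12:00 = 0 total minutes past 12:00
Subtracting: 2 hours and 50 minutes = 170 minutes
0 - 170 = -170 (negative, add 12 hours = 720) = 550 minutes
= 9 hours and 10 minutes past 12:00 = 9:10

Final answer: 9:10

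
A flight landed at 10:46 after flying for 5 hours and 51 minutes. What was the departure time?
Starting time: 10:46 = 646 total minutes past 12:00
Subtracting: 5 hours and 51 minutes = 351 minutes
646 - 351 = 295 minutes
= 4 hours and 55 minutes past 12:00 = 4:55

Final answer: 4:55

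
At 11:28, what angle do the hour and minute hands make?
Hour hand position: 11 x 30 + 28 x 0.5 = 344 degrees
Minute hand position: 28 x 6 = 168 degrees
Difference: |344 - 168| = 176 degrees
The angle between the hands is 176 degrees

Final answer: 176 degrees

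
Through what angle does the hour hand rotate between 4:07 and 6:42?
The hour hand moves 0.5 degrees per minute.
Time elapsed: 6:42 - 4:07 = 155 minutes
Angular displacement: 155 x 0.5 = 77.5 degrees

Final answer: 77.5 degrees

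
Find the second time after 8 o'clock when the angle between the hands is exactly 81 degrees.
At t minutes past 8:00, the hour hand is at 30 x 8 + 0.5t degrees and the minute hand is at 6t degrees.
The smaller angle between them is 81 degrees when |30H - 5.5t| = 81 or |30H - 5.5t| = 279.
With H = 8, solve 30 x 8 - 5.5t = +/- target for each target:
  t = (30 x 8 - 81) / 5.5 = 28.91
  t = (30 x 8 + 81) / 5.5 = 58.36
  t = (30 x 8 - 279) / 5.5 = -7.09 (outside (0, 60))
  t = (30 x 8 + 279) / 5.5 = 94.36 (outside (0, 60))
Valid solutions in (0, 60): {28.91, 58.36} minutes.
The second occurrence is t = 58.36 minutes.
The hands form a 81-degree angle at 58.36 minutes past 8:00.

Final answer: 58.36 minutes past 8:00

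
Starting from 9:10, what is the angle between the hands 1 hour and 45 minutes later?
First find the time 1 hour and 45 minutes after 9:10.
Total minutes: 9 x 60 + 10 + 1 x 60 + 45 = 655.
655 mod 720 = 655 minutes = 10:55.
Now compute the angle at 10:55:
Hour hand: 10 x 30 + 55 x 0.5 = 327.5 degrees
Minute hand: 55 x 6 = 330 degrees
Difference: |327.5 - 330| = 2.5 degrees
The angle is 2.5 degrees

Final answer: 2.5 degrees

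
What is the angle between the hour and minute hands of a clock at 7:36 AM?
Hour hand position: 7 x 30 + 36 x 0.5 = 228 degrees
Minute hand position: 36 x 6 = 216 degrees
Difference: |228 - 216| = 12 degrees
The angle between the hands is 12 degrees

Final answer: 12 degrees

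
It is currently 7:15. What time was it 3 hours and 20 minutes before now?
Starting time: 7:15 = 435 total minutes past 12:00
Subtracting: 3 hours and 20 minutes = 200 minutes
435 - 200 = 235 minutes
= 3 hours and 55 minutes past 12:00 = 3:55

Final answer: 3:55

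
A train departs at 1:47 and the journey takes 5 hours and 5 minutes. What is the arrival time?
Starting time: 1:47
Adding 5 minutes to 47 minutes: 47 + 5 = 52 minutes
Adding 5 hours: 1 + 5 = 6
Final time: 6:52

Final answer: 6:52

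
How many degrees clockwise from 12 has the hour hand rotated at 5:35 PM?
The hour hand moves 30 degrees per hour and 0.5 degrees per minute.
At 5:35: (5) x 30 + 35 x 0.5 = 150 + 17.5 = 167.5 degrees

Final answer: 167.5 degrees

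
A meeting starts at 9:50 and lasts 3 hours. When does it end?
Starting time: 9:50
Adding 0 minutes to 50 minutes: 50 + 0 = 50 minutes
Adding 3 hours: 9 + 3 = 12
Final time: 12:50

Final answer: 12:50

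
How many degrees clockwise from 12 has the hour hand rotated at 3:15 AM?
The hour hand moves 30 degrees per hour and 0.5 degrees per minute.
At 3:15: (3) x 30 + 15 x 0.5 = 90 + 7.5 = 97.5 degrees

Final answer: 97.5 degrees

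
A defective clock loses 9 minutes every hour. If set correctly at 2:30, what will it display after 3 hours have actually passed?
For every 60 true minutes, the faulty clock advances 60 - 9 = 51 minutes.
True elapsed: 3 hours = 180 minutes.
Faulty clock advances: 180 x 51/60 = 153 minutes (drift: 27 minutes behind).
Shown time: 2:30 + 153 minutes = 5:03.

Final answer: 5:03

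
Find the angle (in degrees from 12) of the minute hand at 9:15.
The minute hand moves 6 degrees per minute.
At 9:15: 15 x 6 = 90 degrees

Final answer: 90 degrees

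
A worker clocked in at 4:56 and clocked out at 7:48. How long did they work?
From 4:56 to 7:48:
(7 x 60 + 48) - (4 x 60 + 56) = 468 - 296 = 172 minutes
= 2 hours and 52 minutes

Final answer: 2 hours and 52 minutes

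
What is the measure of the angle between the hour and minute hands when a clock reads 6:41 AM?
Hour hand position: 6 x 30 + 41 x 0.5 = 200.5 degrees
Minute hand position: 41 x 6 = 246 degrees
Difference: |200.5 - 246| = 45.5 degrees
The angle between the hands is 45.5 degrees

Final answer: 45.5 degrees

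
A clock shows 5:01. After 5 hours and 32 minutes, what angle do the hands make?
First find the time 5 hours and 32 minutes after 5:01.
Total minutes: 5 x 60 + 1 + 5 x 60 + 32 = 633.
633 mod 720 = 633 minutes = 10:33.
Now compute the angle at 10:33:
Hour hand: 10 x 30 + 33 x 0.5 = 316.5 degrees
Minute hand: 33 x 6 = 198 degrees
Difference: |316.5 - 198| = 118.5 degrees
The angle is 118.5 degrees

Final answer: 118.5 degrees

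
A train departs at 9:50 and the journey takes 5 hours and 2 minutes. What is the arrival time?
Starting time: 9:50
Adding 2 minutes to 50 minutes: 50 + 2 = 52 minutes
Adding 5 hours: 9 + 5 = 14 - 12 = 2
Final time: 2:52

Final answer: 2:52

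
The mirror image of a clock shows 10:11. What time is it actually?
Reflection across the vertical (12-6) axis maps a hand at angle A degrees to (360 - A) degrees, which sends a reading of T minutes past 12:00 to (720 - T) minutes past 12:00.
Mirror reads 10:11 = 611 minutes past 12:00.
Actual time: (720 - 611) mod 720 = 109 minutes = 1:49.

Final answer: 1:49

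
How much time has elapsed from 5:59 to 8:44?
From 5:59 to 8:44:
(8 x 60 + 44) - (5 x 60 + 59) = 524 - 359 = 165 minutes
= 2 hours and 45 minutes

Final answer: 2 hours and 45 minutes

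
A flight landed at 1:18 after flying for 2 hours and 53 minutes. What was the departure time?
Starting time: 1:18 = 78 total minutes past 12:00
Subtracting: 2 hours and 53 minutes = 173 minutes
78 - 173 = -95 (negative, add 12 hours = 720) = 625 minutes
= 10 hours and 25 minutes past 12:00 = 10:25

Final answer: 10:25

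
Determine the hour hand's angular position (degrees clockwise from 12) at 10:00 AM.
The hour hand moves 30 degrees per hour and 0.5 degrees per minute.
At 10:00: (10) x 30 + 0 x 0.5 = 300 + 0 = 300 degrees

Final answer: 300 degrees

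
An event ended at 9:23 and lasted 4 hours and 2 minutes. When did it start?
Starting time: 9:23 = 563 total minutes past 12:00
Subtracting: 4 hours and 2 minutes = 242 minutes
563 - 242 = 321 minutes
= 5 hours and 21 minutes past 12:00 = 5:21

Final answer: 5:21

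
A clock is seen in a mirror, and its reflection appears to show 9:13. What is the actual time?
Reflection across the vertical (12-6) axis maps a hand at angle A degrees to (360 - A) degrees, which sends a reading of T minutes past 12:00 to (720 - T) minutes past 12:00.
Mirror reads 9:13 = 553 minutes past 12:00.
Actual time: (720 - 553) mod 720 = 167 minutes = 2:47.

Final answer: 2:47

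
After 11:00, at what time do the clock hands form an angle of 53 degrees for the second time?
At t minutes past 11:00, the hour hand is at 30 x 11 + 0.5t degrees and the minute hand is at 6t degrees.
The smaller angle between them is 53 degrees when |30H - 5.5t| = 53 or |30H - 5.5t| = 307.
With H = 11, solve 30 x 11 - 5.5t = +/- target for each target:
  t = (30 x 11 - 53) / 5.5 = 50.36
  t = (30 x 11 + 53) / 5.5 = 69.64 (outside (0, 60))
  t = (30 x 11 - 307) / 5.5 = 4.18
  t = (30 x 11 + 307) / 5.5 = 115.82 (outside (0, 60))
Valid solutions in (0, 60): {4.18, 50.36} minutes.
The second occurrence is t = 50.36 minutes.
The hands form a 53-degree angle at 50.36 minutes past 11:00.

Final answer: 50.36 minutes past 11:00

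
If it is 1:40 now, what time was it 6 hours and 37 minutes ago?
Starting time: 1:40 = 100 total minutes past 12:00
Subtracting: 6 hours and 37 minutes = 397 minutes
100 - 397 = -297 (negative, add 12 hours = 720) = 423 minutes
= 7 hours and 3 minutes past 12:00 = 7:03

Final answer: 7:03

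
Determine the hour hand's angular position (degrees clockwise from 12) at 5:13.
The hour hand moves 30 degrees per hour and 0.5 degrees per minute.
At 5:13: (5) x 30 + 13 x 0.5 = 150 + 6.5 = 156.5 degrees

Final answer: 156.5 degrees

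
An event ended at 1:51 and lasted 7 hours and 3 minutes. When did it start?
Starting time: 1:51 = 111 total minutes past 12:00
Subtracting: 7 hours and 3 minutes = 423 minutes
111 - 423 = -312 (negative, add 12 hours = 720) = 408 minutes
= 6 hours and 48 minutes past 12:00 = 6:48

Final answer: 6:48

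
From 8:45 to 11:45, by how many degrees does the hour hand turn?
The hour hand moves 0.5 degrees per minute.
Time elapsed: 11:45 - 8:45 = 180 minutes
Angular displacement: 180 x 0.5 = 90 degrees

Final answer: 90 degrees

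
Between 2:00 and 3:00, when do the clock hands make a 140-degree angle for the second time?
At t minutes past 2:00, the hour hand is at 30 x 2 + 0.5t degrees and the minute hand is at 6t degrees.
The smaller angle between them is 140 degrees when |30H - 5.5t| = 140 or |30H - 5.5t| = 220.
With H = 2, solve 30 x 2 - 5.5t = +/- target for each target:
  t = (30 x 2 - 140) / 5.5 = -14.55 (outside (0, 60))
  t = (30 x 2 + 140) / 5.5 = 36.36
  t = (30 x 2 - 220) / 5.5 = -29.09 (outside (0, 60))
  t = (30 x 2 + 220) / 5.5 = 50.91
Valid solutions in (0, 60): {36.36, 50.91} minutes.
The second occurrence is t = 50.91 minutes.
The hands form a 140-degree angle at 50.91 minutes past 2:00.

Final answer: 50.91 minutes past 2:00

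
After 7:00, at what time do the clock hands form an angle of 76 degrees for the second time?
At t minutes past 7:00, the hour hand is at 30 x 7 + 0.5t degrees and the minute hand is at 6t degrees.
The smaller angle between them is 76 degrees when |30H - 5.5t| = 76 or |30H - 5.5t| = 284.
With H = 7, solve 30 x 7 - 5.5t = +/- target for each target:
  t = (30 x 7 - 76) / 5.5 = 24.36
  t = (30 x 7 + 76) / 5.5 = 52
  t = (30 x 7 - 284) / 5.5 = -13.45 (outside (0, 60))
  t = (30 x 7 + 284) / 5.5 = 89.82 (outside (0, 60))
Valid solutions in (0, 60): {24.36, 52} minutes.
The second occurrence is t = 52 minutes.
The hands form a 76-degree angle at 52 minutes past 7:00.

Final answer: 52 minutes past 7:00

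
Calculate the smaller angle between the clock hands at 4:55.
Hour hand position: 4 x 30 + 55 x 0.5 = 147.5 degrees
Minute hand position: 55 x 6 = 330 degrees
Difference: |147.5 - 330| = 182.5 degrees
Since 182.5 > 180, the smaller angle is 360 - 182.5 = 177.5 degrees

Final answer: 177.5 degrees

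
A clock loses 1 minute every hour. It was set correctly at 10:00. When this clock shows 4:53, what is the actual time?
For every 60 true minutes, the faulty clock advances 59 minutes, so 1 faulty-clock minute corresponds to 60/59 true minutes.
From 10:00 to 4:53 on the faulty dial is 413 minutes.
True elapsed: 413 x 60/59 = 420 minutes = 7 hours.
True time: 10:00 + 7 hours = 5:00.

Final answer: 5:00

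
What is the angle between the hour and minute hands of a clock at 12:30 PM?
Hour hand position: 0 x 30 + 30 x 0.5 = 15 degrees
Minute hand position: 30 x 6 = 180 degrees
Difference: |15 - 180| = 165 degrees
The angle between the hands is 165 degrees

Final answer: 165 degrees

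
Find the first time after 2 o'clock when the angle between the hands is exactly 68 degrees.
At t minutes past 2:00, the hour hand is at 30 x 2 + 0.5t degrees and the minute hand is at 6t degrees.
The smaller angle between them is 68 degrees when |30H - 5.5t| = 68 or |30H - 5.5t| = 292.
With H = 2, solve 30 x 2 - 5.5t = +/- target for each target:
  t = (30 x 2 - 68) / 5.5 = -1.45 (outside (0, 60))
  t = (30 x 2 + 68) / 5.5 = 23.27
  t = (30 x 2 - 292) / 5.5 = -42.18 (outside (0, 60))
  t = (30 x 2 + 292) / 5.5 = 64 (outside (0, 60))
Valid solutions in (0, 60): {23.27} minutes.
The first occurrence is t = 23.27 minutes.
The hands form a 68-degree angle at 23.27 minutes past 2:00.

Final answer: 23.27 minutes past 2:00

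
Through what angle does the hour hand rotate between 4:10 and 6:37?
The hour hand moves 0.5 degrees per minute.
Time elapsed: 6:37 - 4:10 = 147 minutes
Angular displacement: 147 x 0.5 = 73.5 degrees

Final answer: 73.5 degrees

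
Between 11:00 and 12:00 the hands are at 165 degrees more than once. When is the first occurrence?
At t minutes past 11:00, the hour hand is at 30 x 11 + 0.5t degrees and the minute hand is at 6t degrees.
The smaller angle between them is 165 degrees when |30H - 5.5t| = 165 or |30H - 5.5t| = 195.
With H = 11, solve 30 x 11 - 5.5t = +/- target for each target:
  t = (30 x 11 - 165) / 5.5 = 30
  t = (30 x 11 + 165) / 5.5 = 90 (outside (0, 60))
  t = (30 x 11 - 195) / 5.5 = 24.55
  t = (30 x 11 + 195) / 5.5 = 95.45 (outside (0, 60))
Valid solutions in (0, 60): {24.55, 30} minutes.
The first occurrence is t = 24.55 minutes.
The hands form a 165-degree angle at 24.55 minutes past 11:00.

Final answer: 24.55 minutes past 11:00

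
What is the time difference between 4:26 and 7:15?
From 4:26 to 7:15:
(7 x 60 + 15) - (4 x 60 + 26) = 435 - 266 = 169 minutes
= 2 hours and 49 minutes

Final answer: 2 hours and 49 minutes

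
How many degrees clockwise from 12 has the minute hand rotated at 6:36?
The minute hand moves 6 degrees per minute.
At 6:36: 36 x 6 = 216 degrees

Final answer: 216 degrees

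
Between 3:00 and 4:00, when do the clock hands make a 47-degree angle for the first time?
At t minutes past 3:00, the hour hand is at 30 x 3 + 0.5t degrees and the minute hand is at 6t degrees.
The smaller angle between them is 47 degrees when |30H - 5.5t| = 47 or |30H - 5.5t| = 313.
With H = 3, solve 30 x 3 - 5.5t = +/- target for each target:
  t = (30 x 3 - 47) / 5.5 = 7.82
  t = (30 x 3 + 47) / 5.5 = 24.91
  t = (30 x 3 - 313) / 5.5 = -40.55 (outside (0, 60))
  t = (30 x 3 + 313) / 5.5 = 73.27 (outside (0, 60))
Valid solutions in (0, 60): {7.82, 24.91} minutes.
The first occurrence is t = 7.82 minutes.
The hands form a 47-degree angle at 7.82 minutes past 3:00.

Final answer: 7.82 minutes past 3:00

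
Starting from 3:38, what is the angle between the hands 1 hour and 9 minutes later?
First find the time 1 hour and 9 minutes after 3:38.
Total minutes: 3 x 60 + 38 + 1 x 60 + 9 = 287.
287 mod 720 = 287 minutes = 4:47.
Now compute the angle at 4:47:
Hour hand: 4 x 30 + 47 x 0.5 = 143.5 degrees
Minute hand: 47 x 6 = 282 degrees
Difference: |143.5 - 282| = 138.5 degrees
The angle is 138.5 degrees

Final answer: 138.5 degrees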